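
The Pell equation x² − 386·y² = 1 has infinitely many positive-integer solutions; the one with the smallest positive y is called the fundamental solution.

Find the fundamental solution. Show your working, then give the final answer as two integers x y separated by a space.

[19; 1,1,1,4,1,18,1,4,1,1,1,38] for √386; ℓ=12 ⇒ convergent index 11
k=0  a_k=19  p_k/q_k = 19/1
…
k=3  a_k=1  p_k/q_k = 59/3
…
k=6  a_k=18  p_k/q_k = 6287/320
…
k=9  a_k=1  p_k/q_k = 39392/2005
k=10  a_k=1  p_k/q_k = 72163/3673
k=11  a_k=1  p_k/q_k = 111555/5678
→ (111555, 5678).  Check: 111555²=12444518025, 386·5678²=12444518024, difference 1.

111555 5678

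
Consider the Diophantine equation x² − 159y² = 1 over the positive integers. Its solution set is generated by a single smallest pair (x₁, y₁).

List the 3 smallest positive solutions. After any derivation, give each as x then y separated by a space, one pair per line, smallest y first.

1324 105
3505951 278040
9283756924 736249815

[12; 1,1,1,1,3,1,1,1,1,24] for √159; ℓ=10 ⇒ convergent index 9
k=0  a_k=12  p_k/q_k = 12/1
…
k=6  a_k=1  p_k/q_k = 290/23
…
k=8  a_k=1  p_k/q_k = 807/64
k=9  a_k=1  p_k/q_k = 1324/105
fundamental: x₁=1324, y₁=105  (since 1752976 − 159·11025 = 1)
n=2: (1324,105)∘(1324,105) = (1324·1324+159·105·105, 1324·105+105·1324) = (3505951,278040)
n=3: (3505951,278040)∘(1324,105) = (1324·3505951+159·105·278040, 1324·278040+105·3505951) = (9283756924,736249815)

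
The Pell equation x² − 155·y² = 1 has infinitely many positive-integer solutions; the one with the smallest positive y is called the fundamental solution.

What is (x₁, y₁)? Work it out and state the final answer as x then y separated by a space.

249 20

√155 → a₀=12, period (2,4,2,24); ℓ=4 even so k=3
i=0: a=12 ⇒ p=12, q=1
…
i=2: a=4 ⇒ p=112, q=9
i=3: a=2 ⇒ p=249, q=20
fundamental: x₁=249, y₁=20  (since 62001 − 155·400 = 1)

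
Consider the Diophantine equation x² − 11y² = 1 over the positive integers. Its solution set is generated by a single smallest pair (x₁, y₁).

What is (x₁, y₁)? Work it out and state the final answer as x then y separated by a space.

10 3

[3; 3,6] for √11; ℓ=2 ⇒ convergent index 1
i=0: a=3 ⇒ p=3, q=1
i=1: a=3 ⇒ p=10, q=3
fundamental: x₁=10, y₁=3  (since 100 − 11·9 = 1)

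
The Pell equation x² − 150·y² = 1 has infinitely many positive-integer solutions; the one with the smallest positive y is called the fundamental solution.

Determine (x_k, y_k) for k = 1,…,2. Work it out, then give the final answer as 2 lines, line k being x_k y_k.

49 4
4801 392

√150 → a₀=12, period (4,24); ℓ=2 even so k=1
step 0: (12, 1)  from 12·(1,0) + (0,1)
step 1: (49, 4)  from 4·(12,1) + (1,0)
→ (49, 4).  Check: 49²=2401, 150·4²=2400, difference 1.
n=2: (49,4)∘(49,4) = (49·49+150·4·4, 49·4+4·49) = (4801,392)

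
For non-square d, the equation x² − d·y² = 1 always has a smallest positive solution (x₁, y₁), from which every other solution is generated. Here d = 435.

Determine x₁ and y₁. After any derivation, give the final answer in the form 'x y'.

d=435: √d = [20; 1,5,1,40] (ℓ=4, even), read p_3/q_3
k=0  a_k=20  p_k/q_k = 20/1
k=1  a_k=1  p_k/q_k = 21/1
k=2  a_k=5  p_k/q_k = 125/6
k=3  a_k=1  p_k/q_k = 146/7
fundamental: x₁=146, y₁=7  (since 21316 − 435·49 = 1)

146 7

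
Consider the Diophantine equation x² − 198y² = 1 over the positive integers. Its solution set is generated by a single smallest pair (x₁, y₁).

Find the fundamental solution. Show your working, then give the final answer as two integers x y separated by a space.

197 14

d=198: √d = [14; 14,28] (ℓ=2, even), read p_1/q_1
i=0: a=14 ⇒ p=14, q=1
i=1: a=14 ⇒ p=197, q=14
fundamental: x₁=197, y₁=14  (since 38809 − 198·196 = 1)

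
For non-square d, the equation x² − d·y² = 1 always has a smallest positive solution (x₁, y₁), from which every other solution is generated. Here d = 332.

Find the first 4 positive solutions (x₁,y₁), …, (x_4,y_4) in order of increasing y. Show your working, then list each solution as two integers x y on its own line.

d=332: √d = [18; 4,1,1,8,1,1,4,36] (ℓ=8, even), read p_7/q_7
step 0: (18, 1)  from 18·(1,0) + (0,1)
…
step 3: (164, 9)  from 1·(91,5) + (73,4)
…
step 5: (1567, 86)  from 1·(1403,77) + (164,9)
step 6: (2970, 163)  from 1·(1567,86) + (1403,77)
step 7: (13447, 738)  from 4·(2970,163) + (1567,86)
(x₁, y₁) = (13447, 738);  13447² − 332·738² = 1 ✓
k=2:  x_2 = 13447·13447+332·738·738 = 361643617,  y_2 = 13447·738+738·13447 = 19847772
k=3:  x_3 = 13447·361643617+332·738·19847772 = 9726043422151,  y_3 = 13447·19847772+738·361643617 = 533785979430
k=4:  x_4 = 13447·9726043422151+332·738·533785979430 = 261572211433685377,  y_4 = 13447·533785979430+738·9726043422151 = 14355640110942648

13447 738
361643617 19847772
9726043422151 533785979430
261572211433685377 14355640110942648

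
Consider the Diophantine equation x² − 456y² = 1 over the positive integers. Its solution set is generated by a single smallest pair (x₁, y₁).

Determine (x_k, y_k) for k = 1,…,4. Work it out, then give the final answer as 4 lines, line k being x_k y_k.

√456 = [21; 2,1,4,1,2,42, …], period ℓ=6 (even) → k=5
a_0=21:  p_0=21·1+0=21,  q_0=21·0+1=1
…
a_3=4:  p_3=4·64+43=299,  q_3=4·3+2=14
a_4=1:  p_4=1·299+64=363,  q_4=1·14+3=17
a_5=2:  p_5=2·363+299=1025,  q_5=2·17+14=48
fundamental: x₁=1025, y₁=48  (since 1050625 − 456·2304 = 1)
k=2:  x_2 = 1025·1025+456·48·48 = 2101249,  y_2 = 1025·48+48·1025 = 98400
k=3:  x_3 = 1025·2101249+456·48·98400 = 4307559425,  y_3 = 1025·98400+48·2101249 = 201719952
k=4:  x_4 = 1025·4307559425+456·48·201719952 = 8830494720001,  y_4 = 1025·201719952+48·4307559425 = 413525803200

1025 48
2101249 98400
4307559425 201719952
8830494720001 413525803200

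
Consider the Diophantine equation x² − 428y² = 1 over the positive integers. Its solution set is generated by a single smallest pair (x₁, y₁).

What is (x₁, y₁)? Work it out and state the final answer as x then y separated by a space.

1850887 89466

√428 → a₀=20, period (1,2,4,1,5,10,5,1,4,2,1,40); ℓ=12 even so k=11
i=0: a=20 ⇒ p=20, q=1
i=1: a=1 ⇒ p=21, q=1
…
i=3: a=4 ⇒ p=269, q=13
i=4: a=1 ⇒ p=331, q=16
i=5: a=5 ⇒ p=1924, q=93
i=6: a=10 ⇒ p=19571, q=946
…
i=8: a=1 ⇒ p=119350, q=5769
i=9: a=4 ⇒ p=577179, q=27899
i=10: a=2 ⇒ p=1273708, q=61567
i=11: a=1 ⇒ p=1850887, q=89466
→ (1850887, 89466).  Check: 1850887²=3425782686769, 428·89466²=3425782686768, difference 1.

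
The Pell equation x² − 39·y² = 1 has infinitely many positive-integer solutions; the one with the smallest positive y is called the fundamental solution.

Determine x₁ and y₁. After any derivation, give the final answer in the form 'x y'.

25 4

√39 → a₀=6, period (4,12); ℓ=2 even so k=1
a_0=6:  p_0=6·1+0=6,  q_0=6·0+1=1
a_1=4:  p_1=4·6+1=25,  q_1=4·1+0=4
→ (25, 4).  Check: 25²=625, 39·4²=624, difference 1.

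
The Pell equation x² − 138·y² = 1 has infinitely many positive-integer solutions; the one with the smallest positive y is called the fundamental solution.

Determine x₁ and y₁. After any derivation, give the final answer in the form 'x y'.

√138 → a₀=11, period (1,2,1,22); ℓ=4 even so k=3
a_0=11:  p_0=11·1+0=11,  q_0=11·0+1=1
a_1=1:  p_1=1·11+1=12,  q_1=1·1+0=1
a_2=2:  p_2=2·12+11=35,  q_2=2·1+1=3
a_3=1:  p_3=1·35+12=47,  q_3=1·3+1=4
fundamental: x₁=47, y₁=4  (since 2209 − 138·16 = 1)

47 4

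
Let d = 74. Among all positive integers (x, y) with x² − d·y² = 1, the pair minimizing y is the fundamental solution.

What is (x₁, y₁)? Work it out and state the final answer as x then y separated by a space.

√74 → a₀=8, period (1,1,1,1,16); ℓ=5 odd so k=9
i=0: a=8 ⇒ p=8, q=1
…
i=2: a=1 ⇒ p=17, q=2
i=3: a=1 ⇒ p=26, q=3
…
i=5: a=16 ⇒ p=714, q=83
i=6: a=1 ⇒ p=757, q=88
…
i=8: a=1 ⇒ p=2228, q=259
i=9: a=1 ⇒ p=3699, q=430
fundamental: x₁=3699, y₁=430  (since 13682601 − 74·184900 = 1)

3699 430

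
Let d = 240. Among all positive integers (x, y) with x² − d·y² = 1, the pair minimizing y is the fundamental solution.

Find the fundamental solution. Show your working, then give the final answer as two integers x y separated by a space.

√240 → a₀=15, period (2,30); ℓ=2 even so k=1
a_0=15:  p_0=15·1+0=15,  q_0=15·0+1=1
a_1=2:  p_1=2·15+1=31,  q_1=2·1+0=2
fundamental: x₁=31, y₁=2  (since 961 − 240·4 = 1)

31 2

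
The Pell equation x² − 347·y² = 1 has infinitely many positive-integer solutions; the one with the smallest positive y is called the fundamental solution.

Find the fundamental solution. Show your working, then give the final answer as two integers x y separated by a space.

d=347: √d = [18; 1,1,1,2,4,…,1,1,36] (ℓ=14, even), read p_13/q_13
a_0=18:  p_0=18·1+0=18,  q_0=18·0+1=1
a_1=1:  p_1=1·18+1=19,  q_1=1·1+0=1
a_2=1:  p_2=1·19+18=37,  q_2=1·1+1=2
a_3=1:  p_3=1·37+19=56,  q_3=1·2+1=3
a_4=2:  p_4=2·56+37=149,  q_4=2·3+2=8
a_5=4:  p_5=4·149+56=652,  q_5=4·8+3=35
a_6=1:  p_6=1·652+149=801,  q_6=1·35+8=43
a_7=17:  p_7=17·801+652=14269,  q_7=17·43+35=766
…
a_9=4:  p_9=4·15070+14269=74549,  q_9=4·809+766=4002
…
a_12=1:  p_12=1·238717+164168=402885,  q_12=1·12815+8813=21628
a_13=1:  p_13=1·402885+238717=641602,  q_13=1·21628+12815=34443
fundamental: x₁=641602, y₁=34443  (since 411653126404 − 347·1186320249 = 1)

641602 34443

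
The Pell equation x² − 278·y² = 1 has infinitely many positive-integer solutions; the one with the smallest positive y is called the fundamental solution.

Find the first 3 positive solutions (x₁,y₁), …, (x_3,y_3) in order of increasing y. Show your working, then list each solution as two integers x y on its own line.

√278 → a₀=16, period (1,2,16,2,1,32); ℓ=6 even so k=5
step 0: (16, 1)  from 16·(1,0) + (0,1)
step 1: (17, 1)  from 1·(16,1) + (1,0)
step 2: (50, 3)  from 2·(17,1) + (16,1)
step 3: (817, 49)  from 16·(50,3) + (17,1)
step 4: (1684, 101)  from 2·(817,49) + (50,3)
step 5: (2501, 150)  from 1·(1684,101) + (817,49)
→ (2501, 150).  Check: 2501²=6255001, 278·150²=6255000, difference 1.
n=2: (2501,150)∘(2501,150) = (2501·2501+278·150·150, 2501·150+150·2501) = (12510001,750300)
n=3: (12510001,750300)∘(2501,150) = (2501·12510001+278·150·750300, 2501·750300+150·12510001) = (62575022501,3753000450)

2501 150
12510001 750300
62575022501 3753000450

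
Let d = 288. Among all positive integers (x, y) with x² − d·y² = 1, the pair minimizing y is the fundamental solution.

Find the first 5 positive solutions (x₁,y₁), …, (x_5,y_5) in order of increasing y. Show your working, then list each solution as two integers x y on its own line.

√288 = [16; 1,32, …], period ℓ=2 (even) → k=1
k=0  a_k=16  p_k/q_k = 16/1
k=1  a_k=1  p_k/q_k = 17/1
→ (17, 1).  Check: 17²=289, 288·1²=288, difference 1.
(x_2, y_2) = (17·17 + 288·1·1, 17·1 + 1·17) = (577, 34)
(x_3, y_3) = (17·577 + 288·1·34, 17·34 + 1·577) = (19601, 1155)
(x_4, y_4) = (17·19601 + 288·1·1155, 17·1155 + 1·19601) = (665857, 39236)
(x_5, y_5) = (17·665857 + 288·1·39236, 17·39236 + 1·665857) = (22619537, 1332869)

17 1
577 34
19601 1155
665857 39236
22619537 1332869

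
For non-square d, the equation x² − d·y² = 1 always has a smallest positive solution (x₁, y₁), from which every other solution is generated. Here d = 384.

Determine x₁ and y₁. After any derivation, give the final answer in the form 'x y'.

[19; 1,1,2,9,2,1,1,38] for √384; ℓ=8 ⇒ convergent index 7
a_0=19:  p_0=19·1+0=19,  q_0=19·0+1=1
…
a_2=1:  p_2=1·20+19=39,  q_2=1·1+1=2
…
a_5=2:  p_5=2·921+98=1940,  q_5=2·47+5=99
a_6=1:  p_6=1·1940+921=2861,  q_6=1·99+47=146
a_7=1:  p_7=1·2861+1940=4801,  q_7=1·146+99=245
→ (4801, 245).  Check: 4801²=23049601, 384·245²=23049600, difference 1.

4801 245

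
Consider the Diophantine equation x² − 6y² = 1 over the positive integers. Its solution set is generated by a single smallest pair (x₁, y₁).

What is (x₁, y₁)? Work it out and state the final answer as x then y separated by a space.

5 2

d=6: √d = [2; 2,4] (ℓ=2, even), read p_1/q_1
a_0=2:  p_0=2·1+0=2,  q_0=2·0+1=1
a_1=2:  p_1=2·2+1=5,  q_1=2·1+0=2
fundamental: x₁=5, y₁=2  (since 25 − 6·4 = 1)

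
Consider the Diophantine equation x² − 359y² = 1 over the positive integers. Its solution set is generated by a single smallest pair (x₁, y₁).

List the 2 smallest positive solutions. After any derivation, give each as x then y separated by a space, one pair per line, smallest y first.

[18; 1,17,1,36] for √359; ℓ=4 ⇒ convergent index 3
i=0: a=18 ⇒ p=18, q=1
i=1: a=1 ⇒ p=19, q=1
i=2: a=17 ⇒ p=341, q=18
i=3: a=1 ⇒ p=360, q=19
fundamental: x₁=360, y₁=19  (since 129600 − 359·361 = 1)
n=2: (360,19)∘(360,19) = (360·360+359·19·19, 360·19+19·360) = (259199,13680)

360 19
259199 13680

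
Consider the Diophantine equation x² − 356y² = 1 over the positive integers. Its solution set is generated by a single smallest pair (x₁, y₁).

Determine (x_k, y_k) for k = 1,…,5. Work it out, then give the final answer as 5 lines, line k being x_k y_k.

500001 26500
500002000001 26500053000
500003000004500001 26500106000079500
500004000010000008000001 26500159000265000106000
500005000017500025000012500001 26500212000556500530000132500

[18; 1,6,1,1,2,…,6,1,36] for √356; ℓ=14 ⇒ convergent index 13
step 0: (18, 1)  from 18·(1,0) + (0,1)
step 1: (19, 1)  from 1·(18,1) + (1,0)
…
step 3: (151, 8)  from 1·(132,7) + (19,1)
…
step 7: (8717, 462)  from 8·(1000,53) + (717,38)
step 8: (9717, 515)  from 1·(8717,462) + (1000,53)
…
step 11: (66019, 3499)  from 1·(37868,2007) + (28151,1492)
step 12: (433982, 23001)  from 6·(66019,3499) + (37868,2007)
step 13: (500001, 26500)  from 1·(433982,23001) + (66019,3499)
→ (500001, 26500).  Check: 500001²=250001000001, 356·26500²=250001000000, difference 1.
n=2: (500001,26500)∘(500001,26500) = (500001·500001+356·26500·26500, 500001·26500+26500·500001) = (500002000001,26500053000)
n=3: (500002000001,26500053000)∘(500001,26500) = (500001·500002000001+356·26500·26500053000, 500001·26500053000+26500·500002000001) = (500003000004500001,26500106000079500)
n=4: (500003000004500001,26500106000079500)∘(500001,26500) = (500001·500003000004500001+356·26500·26500106000079500, 500001·26500106000079500+26500·500003000004500001) = (500004000010000008000001,26500159000265000106000)
n=5: (500004000010000008000001,26500159000265000106000)∘(500001,26500) = (500001·500004000010000008000001+356·26500·26500159000265000106000, 500001·26500159000265000106000+26500·500004000010000008000001) = (500005000017500025000012500001,26500212000556500530000132500)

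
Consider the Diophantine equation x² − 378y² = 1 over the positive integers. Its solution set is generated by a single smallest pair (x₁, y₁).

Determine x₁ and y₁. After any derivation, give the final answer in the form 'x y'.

8749 450

√378 = [19; 2,3,1,4,1,3,2,38, …], period ℓ=8 (even) → k=7
k=0  a_k=19  p_k/q_k = 19/1
…
k=2  a_k=3  p_k/q_k = 136/7
…
k=5  a_k=1  p_k/q_k = 1011/52
k=6  a_k=3  p_k/q_k = 3869/199
k=7  a_k=2  p_k/q_k = 8749/450
(x₁, y₁) = (8749, 450);  8749² − 378·450² = 1 ✓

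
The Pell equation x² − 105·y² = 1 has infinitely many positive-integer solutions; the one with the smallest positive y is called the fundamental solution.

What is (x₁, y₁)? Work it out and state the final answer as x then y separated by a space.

41 4

[10; 4,20] for √105; ℓ=2 ⇒ convergent index 1
a_0=10:  p_0=10·1+0=10,  q_0=10·0+1=1
a_1=4:  p_1=4·10+1=41,  q_1=4·1+0=4
fundamental: x₁=41, y₁=4  (since 1681 − 105·16 = 1)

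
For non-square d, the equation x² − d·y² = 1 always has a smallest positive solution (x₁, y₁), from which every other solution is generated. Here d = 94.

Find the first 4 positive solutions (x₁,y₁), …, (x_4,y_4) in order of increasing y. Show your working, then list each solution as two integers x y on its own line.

2143295 221064
9187426914049 947610731760
39382732335491159615 4062018686654877336
168817626601983862467148801 17412208682026983028992480

[9; 1,2,3,1,1,…,2,1,18] for √94; ℓ=16 ⇒ convergent index 15
step 0: (9, 1)  from 9·(1,0) + (0,1)
…
step 9: (14417, 1487)  from 1·(12953,1336) + (1464,151)
…
step 12: (184493, 19029)  from 1·(99455,10258) + (85038,8771)
step 13: (652934, 67345)  from 3·(184493,19029) + (99455,10258)
step 14: (1490361, 153719)  from 2·(652934,67345) + (184493,19029)
step 15: (2143295, 221064)  from 1·(1490361,153719) + (652934,67345)
fundamental: x₁=2143295, y₁=221064  (since 4593713457025 − 94·48869292096 = 1)
(x_2, y_2) = (2143295·2143295 + 94·221064·221064, 2143295·221064 + 221064·2143295) = (9187426914049, 947610731760)
(x_3, y_3) = (2143295·9187426914049 + 94·221064·947610731760, 2143295·947610731760 + 221064·9187426914049) = (39382732335491159615, 4062018686654877336)
(x_4, y_4) = (2143295·39382732335491159615 + 94·221064·4062018686654877336, 2143295·4062018686654877336 + 221064·39382732335491159615) = (168817626601983862467148801, 17412208682026983028992480)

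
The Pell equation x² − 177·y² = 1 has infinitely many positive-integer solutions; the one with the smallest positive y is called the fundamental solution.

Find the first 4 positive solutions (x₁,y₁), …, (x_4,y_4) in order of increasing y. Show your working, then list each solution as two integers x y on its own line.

62423 4692
7793261857 585777432
972957569736599 73131969270780
121469860743542176897 9130233834994022448

[13; 3,3,2,8,2,3,3,26] for √177; ℓ=8 ⇒ convergent index 7
k=0  a_k=13  p_k/q_k = 13/1
k=1  a_k=3  p_k/q_k = 40/3
k=2  a_k=3  p_k/q_k = 133/10
k=3  a_k=2  p_k/q_k = 306/23
…
k=5  a_k=2  p_k/q_k = 5468/411
k=6  a_k=3  p_k/q_k = 18985/1427
k=7  a_k=3  p_k/q_k = 62423/4692
fundamental: x₁=62423, y₁=4692  (since 3896630929 − 177·22014864 = 1)
(62423+4692√177)^2 = 7793261857 + 585777432√177
(62423+4692√177)^3 = 972957569736599 + 73131969270780√177
(62423+4692√177)^4 = 121469860743542176897 + 9130233834994022448√177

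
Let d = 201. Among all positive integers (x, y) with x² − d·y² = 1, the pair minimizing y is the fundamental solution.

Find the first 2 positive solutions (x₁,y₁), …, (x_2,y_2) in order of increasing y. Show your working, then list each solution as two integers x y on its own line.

√201 → a₀=14, period (5,1,1,1,2,…,1,5,28); ℓ=14 even so k=13
step 0: (14, 1)  from 14·(1,0) + (0,1)
step 1: (71, 5)  from 5·(14,1) + (1,0)
…
step 3: (156, 11)  from 1·(85,6) + (71,5)
step 4: (241, 17)  from 1·(156,11) + (85,6)
step 5: (638, 45)  from 2·(241,17) + (156,11)
step 6: (879, 62)  from 1·(638,45) + (241,17)
step 7: (7670, 541)  from 8·(879,62) + (638,45)
step 8: (8549, 603)  from 1·(7670,541) + (879,62)
step 9: (24768, 1747)  from 2·(8549,603) + (7670,541)
step 10: (33317, 2350)  from 1·(24768,1747) + (8549,603)
step 11: (58085, 4097)  from 1·(33317,2350) + (24768,1747)
step 12: (91402, 6447)  from 1·(58085,4097) + (33317,2350)
step 13: (515095, 36332)  from 5·(91402,6447) + (58085,4097)
(x₁, y₁) = (515095, 36332);  515095² − 201·36332² = 1 ✓
n=2: (515095,36332)∘(515095,36332) = (515095·515095+201·36332·36332, 515095·36332+36332·515095) = (530645718049,37428863080)

515095 36332
530645718049 37428863080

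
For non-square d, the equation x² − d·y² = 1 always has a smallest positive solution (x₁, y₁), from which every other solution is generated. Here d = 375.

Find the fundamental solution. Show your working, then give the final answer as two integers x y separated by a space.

√375 = [19; 2,1,2,1,5,1,2,1,2,38, …], period ℓ=10 (even) → k=9
k=0  a_k=19  p_k/q_k = 19/1
k=1  a_k=2  p_k/q_k = 39/2
…
k=3  a_k=2  p_k/q_k = 155/8
…
k=5  a_k=5  p_k/q_k = 1220/63
…
k=7  a_k=2  p_k/q_k = 4086/211
k=8  a_k=1  p_k/q_k = 5519/285
k=9  a_k=2  p_k/q_k = 15124/781
fundamental: x₁=15124, y₁=781  (since 228735376 − 375·609961 = 1)

15124 781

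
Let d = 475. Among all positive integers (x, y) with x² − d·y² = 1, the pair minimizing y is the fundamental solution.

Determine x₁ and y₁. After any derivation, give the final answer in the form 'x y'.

57799 2652

[21; 1,3,1,6,2,6,1,3,1,42] for √475; ℓ=10 ⇒ convergent index 9
k=0  a_k=21  p_k/q_k = 21/1
…
k=3  a_k=1  p_k/q_k = 109/5
k=4  a_k=6  p_k/q_k = 741/34
k=5  a_k=2  p_k/q_k = 1591/73
…
k=8  a_k=3  p_k/q_k = 45921/2107
k=9  a_k=1  p_k/q_k = 57799/2652
(x₁, y₁) = (57799, 2652);  57799² − 475·2652² = 1 ✓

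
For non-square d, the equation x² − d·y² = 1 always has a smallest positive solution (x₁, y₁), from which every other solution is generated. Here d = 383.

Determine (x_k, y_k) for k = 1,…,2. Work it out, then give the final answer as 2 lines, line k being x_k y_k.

√383 = [19; 1,1,3,19,3,1,1,38, …], period ℓ=8 (even) → k=7
step 0: (19, 1)  from 19·(1,0) + (0,1)
step 1: (20, 1)  from 1·(19,1) + (1,0)
step 2: (39, 2)  from 1·(20,1) + (19,1)
step 3: (137, 7)  from 3·(39,2) + (20,1)
step 4: (2642, 135)  from 19·(137,7) + (39,2)
step 5: (8063, 412)  from 3·(2642,135) + (137,7)
step 6: (10705, 547)  from 1·(8063,412) + (2642,135)
step 7: (18768, 959)  from 1·(10705,547) + (8063,412)
(x₁, y₁) = (18768, 959);  18768² − 383·959² = 1 ✓
k=2:  x_2 = 18768·18768+383·959·959 = 704475647,  y_2 = 18768·959+959·18768 = 35997024

18768 959
704475647 35997024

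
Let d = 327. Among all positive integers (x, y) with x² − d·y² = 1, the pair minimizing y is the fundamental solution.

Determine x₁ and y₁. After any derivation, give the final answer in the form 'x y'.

√327 → a₀=18, period (12,36); ℓ=2 even so k=1
step 0: (18, 1)  from 18·(1,0) + (0,1)
step 1: (217, 12)  from 12·(18,1) + (1,0)
fundamental: x₁=217, y₁=12  (since 47089 − 327·144 = 1)

217 12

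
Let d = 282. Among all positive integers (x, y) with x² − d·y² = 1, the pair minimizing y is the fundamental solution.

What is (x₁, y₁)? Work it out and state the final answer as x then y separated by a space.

d=282: √d = [16; 1,3,1,4,1,3,1,32] (ℓ=8, even), read p_7/q_7
k=0  a_k=16  p_k/q_k = 16/1
k=1  a_k=1  p_k/q_k = 17/1
…
k=6  a_k=3  p_k/q_k = 1864/111
k=7  a_k=1  p_k/q_k = 2351/140
fundamental: x₁=2351, y₁=140  (since 5527201 − 282·19600 = 1)

2351 140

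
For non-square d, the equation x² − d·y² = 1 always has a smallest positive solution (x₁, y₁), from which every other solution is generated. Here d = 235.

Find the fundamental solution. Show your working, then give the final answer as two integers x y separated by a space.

d=235: √d = [15; 3,30] (ℓ=2, even), read p_1/q_1
a_0=15:  p_0=15·1+0=15,  q_0=15·0+1=1
a_1=3:  p_1=3·15+1=46,  q_1=3·1+0=3
(x₁, y₁) = (46, 3);  46² − 235·3² = 1 ✓

46 3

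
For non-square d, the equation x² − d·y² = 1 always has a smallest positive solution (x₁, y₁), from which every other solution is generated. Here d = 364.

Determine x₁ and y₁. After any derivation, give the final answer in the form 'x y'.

[19; 12,1,2,3,1,8,1,3,2,1,12,38] for √364; ℓ=12 ⇒ convergent index 11
a_0=19:  p_0=19·1+0=19,  q_0=19·0+1=1
a_1=12:  p_1=12·19+1=229,  q_1=12·1+0=12
…
a_3=2:  p_3=2·248+229=725,  q_3=2·13+12=38
…
a_7=1:  p_7=1·27607+3148=30755,  q_7=1·1447+165=1612
a_8=3:  p_8=3·30755+27607=119872,  q_8=3·1612+1447=6283
a_9=2:  p_9=2·119872+30755=270499,  q_9=2·6283+1612=14178
a_10=1:  p_10=1·270499+119872=390371,  q_10=1·14178+6283=20461
a_11=12:  p_11=12·390371+270499=4954951,  q_11=12·20461+14178=259710
(x₁, y₁) = (4954951, 259710);  4954951² − 364·259710² = 1 ✓

4954951 259710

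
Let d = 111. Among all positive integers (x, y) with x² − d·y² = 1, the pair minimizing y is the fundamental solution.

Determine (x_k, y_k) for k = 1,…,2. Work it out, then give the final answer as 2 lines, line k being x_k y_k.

d=111: √d = [10; 1,1,6,1,1,20] (ℓ=6, even), read p_5/q_5
k=0  a_k=10  p_k/q_k = 10/1
…
k=4  a_k=1  p_k/q_k = 158/15
k=5  a_k=1  p_k/q_k = 295/28
(x₁, y₁) = (295, 28);  295² − 111·28² = 1 ✓
k=2:  x_2 = 295·295+111·28·28 = 174049,  y_2 = 295·28+28·295 = 16520

295 28
174049 16520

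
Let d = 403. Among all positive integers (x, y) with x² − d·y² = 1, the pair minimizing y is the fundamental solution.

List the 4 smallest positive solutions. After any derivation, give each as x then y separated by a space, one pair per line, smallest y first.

√403 → a₀=20, period (13,2,1,3,1,3,1,2,13,40); ℓ=10 even so k=9
a_0=20:  p_0=20·1+0=20,  q_0=20·0+1=1
a_1=13:  p_1=13·20+1=261,  q_1=13·1+0=13
a_2=2:  p_2=2·261+20=542,  q_2=2·13+1=27
a_3=1:  p_3=1·542+261=803,  q_3=1·27+13=40
a_4=3:  p_4=3·803+542=2951,  q_4=3·40+27=147
a_5=1:  p_5=1·2951+803=3754,  q_5=1·147+40=187
a_6=3:  p_6=3·3754+2951=14213,  q_6=3·187+147=708
…
a_8=2:  p_8=2·17967+14213=50147,  q_8=2·895+708=2498
a_9=13:  p_9=13·50147+17967=669878,  q_9=13·2498+895=33369
→ (669878, 33369).  Check: 669878²=448736534884, 403·33369²=448736534883, difference 1.
(669878+33369√403)^2 = 897473069767 + 44706317964√403
(669878+33369√403)^3 = 1202394930058086974 + 59895557730143415√403
(669878+33369√403)^4 = 1610915821914004898868577 + 80245432842261314788776√403

669878 33369
897473069767 44706317964
1202394930058086974 59895557730143415
1610915821914004898868577 80245432842261314788776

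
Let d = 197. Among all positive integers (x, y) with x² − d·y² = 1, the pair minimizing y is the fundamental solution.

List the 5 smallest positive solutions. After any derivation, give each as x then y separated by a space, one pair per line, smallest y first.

393 28
308897 22008
242792649 17298260
190834713217 13596410352
149995841795913 10686761238412

√197 = [14; 28, …], period ℓ=1 (odd) → k=1
k=0  a_k=14  p_k/q_k = 14/1
k=1  a_k=28  p_k/q_k = 393/28
fundamental: x₁=393, y₁=28  (since 154449 − 197·784 = 1)
k=2:  x_2 = 393·393+197·28·28 = 308897,  y_2 = 393·28+28·393 = 22008
k=3:  x_3 = 393·308897+197·28·22008 = 242792649,  y_3 = 393·22008+28·308897 = 17298260
k=4:  x_4 = 393·242792649+197·28·17298260 = 190834713217,  y_4 = 393·17298260+28·242792649 = 13596410352
k=5:  x_5 = 393·190834713217+197·28·13596410352 = 149995841795913,  y_5 = 393·13596410352+28·190834713217 = 10686761238412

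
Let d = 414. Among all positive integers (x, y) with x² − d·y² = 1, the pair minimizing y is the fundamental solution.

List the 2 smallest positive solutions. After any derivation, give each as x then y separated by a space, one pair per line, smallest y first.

24335 1196
1184384449 58209320

√414 → a₀=20, period (2,1,7,2,7,1,2,40); ℓ=8 even so k=7
i=0: a=20 ⇒ p=20, q=1
i=1: a=2 ⇒ p=41, q=2
i=2: a=1 ⇒ p=61, q=3
i=3: a=7 ⇒ p=468, q=23
…
i=5: a=7 ⇒ p=7447, q=366
i=6: a=1 ⇒ p=8444, q=415
i=7: a=2 ⇒ p=24335, q=1196
fundamental: x₁=24335, y₁=1196  (since 592192225 − 414·1430416 = 1)
n=2: (24335,1196)∘(24335,1196) = (24335·24335+414·1196·1196, 24335·1196+1196·24335) = (1184384449,58209320)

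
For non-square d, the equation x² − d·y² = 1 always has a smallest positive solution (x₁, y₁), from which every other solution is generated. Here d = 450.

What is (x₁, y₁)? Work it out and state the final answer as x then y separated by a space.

d=450: √d = [21; 4,1,2,4,2,1,4,42] (ℓ=8, even), read p_7/q_7
k=0  a_k=21  p_k/q_k = 21/1
k=1  a_k=4  p_k/q_k = 85/4
k=2  a_k=1  p_k/q_k = 106/5
…
k=4  a_k=4  p_k/q_k = 1294/61
…
k=6  a_k=1  p_k/q_k = 4179/197
k=7  a_k=4  p_k/q_k = 19601/924
fundamental: x₁=19601, y₁=924  (since 384199201 − 450·853776 = 1)

19601 924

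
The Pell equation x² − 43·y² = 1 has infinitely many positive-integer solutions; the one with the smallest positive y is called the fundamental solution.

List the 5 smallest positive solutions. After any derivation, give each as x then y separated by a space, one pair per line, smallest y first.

3482 531
24248647 3697884
168867574226 25752063645
1175993762661217 179337367525896
8189620394305140962 1248905401698276099

√43 → a₀=6, period (1,1,3,1,5,1,3,1,1,12); ℓ=10 even so k=9
i=0: a=6 ⇒ p=6, q=1
…
i=2: a=1 ⇒ p=13, q=2
…
i=5: a=5 ⇒ p=341, q=52
…
i=7: a=3 ⇒ p=1541, q=235
i=8: a=1 ⇒ p=1941, q=296
i=9: a=1 ⇒ p=3482, q=531
(x₁, y₁) = (3482, 531);  3482² − 43·531² = 1 ✓
(3482+531√43)^2 = 24248647 + 3697884√43
(3482+531√43)^3 = 168867574226 + 25752063645√43
(3482+531√43)^4 = 1175993762661217 + 179337367525896√43
(3482+531√43)^5 = 8189620394305140962 + 1248905401698276099√43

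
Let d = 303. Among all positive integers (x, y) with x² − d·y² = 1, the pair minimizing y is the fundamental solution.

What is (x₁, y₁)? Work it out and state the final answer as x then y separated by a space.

2524 145

d=303: √d = [17; 2,2,5,2,2,34] (ℓ=6, even), read p_5/q_5
i=0: a=17 ⇒ p=17, q=1
…
i=3: a=5 ⇒ p=470, q=27
i=4: a=2 ⇒ p=1027, q=59
i=5: a=2 ⇒ p=2524, q=145
→ (2524, 145).  Check: 2524²=6370576, 303·145²=6370575, difference 1.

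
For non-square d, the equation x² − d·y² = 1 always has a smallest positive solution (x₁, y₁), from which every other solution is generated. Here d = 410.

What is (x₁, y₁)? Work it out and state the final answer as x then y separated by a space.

81 4

[20; 4,40] for √410; ℓ=2 ⇒ convergent index 1
i=0: a=20 ⇒ p=20, q=1
i=1: a=4 ⇒ p=81, q=4
fundamental: x₁=81, y₁=4  (since 6561 − 410·16 = 1)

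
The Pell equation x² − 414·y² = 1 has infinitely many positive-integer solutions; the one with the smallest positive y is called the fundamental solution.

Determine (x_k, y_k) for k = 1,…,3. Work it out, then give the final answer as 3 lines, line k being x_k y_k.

[20; 2,1,7,2,7,1,2,40] for √414; ℓ=8 ⇒ convergent index 7
i=0: a=20 ⇒ p=20, q=1
…
i=3: a=7 ⇒ p=468, q=23
i=4: a=2 ⇒ p=997, q=49
i=5: a=7 ⇒ p=7447, q=366
i=6: a=1 ⇒ p=8444, q=415
i=7: a=2 ⇒ p=24335, q=1196
(x₁, y₁) = (24335, 1196);  24335² − 414·1196² = 1 ✓
(24335+1196√414)^2 = 1184384449 + 58209320√414
(24335+1196√414)^3 = 57643991108495 + 2833047603204√414

24335 1196
1184384449 58209320
57643991108495 2833047603204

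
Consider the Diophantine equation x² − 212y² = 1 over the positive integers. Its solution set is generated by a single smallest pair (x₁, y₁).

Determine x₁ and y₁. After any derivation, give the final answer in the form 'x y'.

[14; 1,1,3,1,1,…,1,1,28] for √212; ℓ=14 ⇒ convergent index 13
a_0=14:  p_0=14·1+0=14,  q_0=14·0+1=1
…
a_2=1:  p_2=1·15+14=29,  q_2=1·1+1=2
a_3=3:  p_3=3·29+15=102,  q_3=3·2+1=7
a_4=1:  p_4=1·102+29=131,  q_4=1·7+2=9
a_5=1:  p_5=1·131+102=233,  q_5=1·9+7=16
a_6=1:  p_6=1·233+131=364,  q_6=1·16+9=25
…
a_8=1:  p_8=1·2417+364=2781,  q_8=1·166+25=191
a_9=1:  p_9=1·2781+2417=5198,  q_9=1·191+166=357
a_10=1:  p_10=1·5198+2781=7979,  q_10=1·357+191=548
…
a_12=1:  p_12=1·29135+7979=37114,  q_12=1·2001+548=2549
a_13=1:  p_13=1·37114+29135=66249,  q_13=1·2549+2001=4550
→ (66249, 4550).  Check: 66249²=4388930001, 212·4550²=4388930000, difference 1.

66249 4550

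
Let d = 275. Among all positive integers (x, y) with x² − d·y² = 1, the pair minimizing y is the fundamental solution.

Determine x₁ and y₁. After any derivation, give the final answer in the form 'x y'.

[16; 1,1,2,1,1,32] for √275; ℓ=6 ⇒ convergent index 5
step 0: (16, 1)  from 16·(1,0) + (0,1)
…
step 2: (33, 2)  from 1·(17,1) + (16,1)
…
step 4: (116, 7)  from 1·(83,5) + (33,2)
step 5: (199, 12)  from 1·(116,7) + (83,5)
fundamental: x₁=199, y₁=12  (since 39601 − 275·144 = 1)

199 12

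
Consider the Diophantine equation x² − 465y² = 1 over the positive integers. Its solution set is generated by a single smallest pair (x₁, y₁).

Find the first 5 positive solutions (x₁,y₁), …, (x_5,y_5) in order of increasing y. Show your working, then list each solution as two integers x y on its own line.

15871 736
503777281 23362112
15990898437631 741560158368
507583097703505921 23538602523554944
16111702671313786506751 747162320561120874080

√465 → a₀=21, period (1,1,3,2,2,2,3,1,1,42); ℓ=10 even so k=9
a_0=21:  p_0=21·1+0=21,  q_0=21·0+1=1
a_1=1:  p_1=1·21+1=22,  q_1=1·1+0=1
a_2=1:  p_2=1·22+21=43,  q_2=1·1+1=2
…
a_4=2:  p_4=2·151+43=345,  q_4=2·7+2=16
…
a_7=3:  p_7=3·2027+841=6922,  q_7=3·94+39=321
a_8=1:  p_8=1·6922+2027=8949,  q_8=1·321+94=415
a_9=1:  p_9=1·8949+6922=15871,  q_9=1·415+321=736
(x₁, y₁) = (15871, 736);  15871² − 465·736² = 1 ✓
(x_2, y_2) = (15871·15871 + 465·736·736, 15871·736 + 736·15871) = (503777281, 23362112)
(x_3, y_3) = (15871·503777281 + 465·736·23362112, 15871·23362112 + 736·503777281) = (15990898437631, 741560158368)
(x_4, y_4) = (15871·15990898437631 + 465·736·741560158368, 15871·741560158368 + 736·15990898437631) = (507583097703505921, 23538602523554944)
(x_5, y_5) = (15871·507583097703505921 + 465·736·23538602523554944, 15871·23538602523554944 + 736·507583097703505921) = (16111702671313786506751, 747162320561120874080)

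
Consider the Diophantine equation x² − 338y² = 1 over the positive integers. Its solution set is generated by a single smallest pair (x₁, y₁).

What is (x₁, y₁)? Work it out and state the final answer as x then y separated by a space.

114243 6214

[18; 2,1,1,2,36] for √338; ℓ=5 ⇒ convergent index 9
k=0  a_k=18  p_k/q_k = 18/1
…
k=2  a_k=1  p_k/q_k = 55/3
…
k=6  a_k=2  p_k/q_k = 17631/959
…
k=8  a_k=1  p_k/q_k = 43958/2391
k=9  a_k=2  p_k/q_k = 114243/6214
(x₁, y₁) = (114243, 6214);  114243² − 338·6214² = 1 ✓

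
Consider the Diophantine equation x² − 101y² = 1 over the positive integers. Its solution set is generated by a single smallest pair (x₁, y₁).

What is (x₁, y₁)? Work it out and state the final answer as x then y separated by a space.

[10; 20] for √101; ℓ=1 ⇒ convergent index 1
a_0=10:  p_0=10·1+0=10,  q_0=10·0+1=1
a_1=20:  p_1=20·10+1=201,  q_1=20·1+0=20
fundamental: x₁=201, y₁=20  (since 40401 − 101·400 = 1)

201 20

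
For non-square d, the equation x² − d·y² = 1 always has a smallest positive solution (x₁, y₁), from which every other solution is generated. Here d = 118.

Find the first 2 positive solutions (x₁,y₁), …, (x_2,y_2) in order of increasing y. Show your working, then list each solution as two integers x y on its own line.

√118 → a₀=10, period (1,6,3,2,10,2,3,6,1,20); ℓ=10 even so k=9
step 0: (10, 1)  from 10·(1,0) + (0,1)
…
step 4: (554, 51)  from 2·(239,22) + (76,7)
…
step 8: (264802, 24377)  from 6·(42115,3877) + (12112,1115)
step 9: (306917, 28254)  from 1·(264802,24377) + (42115,3877)
→ (306917, 28254).  Check: 306917²=94198044889, 118·28254²=94198044888, difference 1.
(306917+28254√118)^2 = 188396089777 + 17343265836√118

306917 28254
188396089777 17343265836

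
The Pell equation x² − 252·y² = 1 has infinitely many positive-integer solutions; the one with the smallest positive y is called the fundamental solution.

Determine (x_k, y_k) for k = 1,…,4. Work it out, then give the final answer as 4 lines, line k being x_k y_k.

127 8
32257 2032
8193151 516120
2081028097 131092448

√252 = [15; 1,6,1,30, …], period ℓ=4 (even) → k=3
i=0: a=15 ⇒ p=15, q=1
…
i=2: a=6 ⇒ p=111, q=7
i=3: a=1 ⇒ p=127, q=8
fundamental: x₁=127, y₁=8  (since 16129 − 252·64 = 1)
(127+8√252)^2 = 32257 + 2032√252
(127+8√252)^3 = 8193151 + 516120√252
(127+8√252)^4 = 2081028097 + 131092448√252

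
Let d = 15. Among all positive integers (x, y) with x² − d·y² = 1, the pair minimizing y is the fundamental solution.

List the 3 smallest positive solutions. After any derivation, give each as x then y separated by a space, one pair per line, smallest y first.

√15 = [3; 1,6, …], period ℓ=2 (even) → k=1
k=0  a_k=3  p_k/q_k = 3/1
k=1  a_k=1  p_k/q_k = 4/1
(x₁, y₁) = (4, 1);  4² − 15·1² = 1 ✓
(4+1√15)^2 = 31 + 8√15
(4+1√15)^3 = 244 + 63√15

4 1
31 8
244 63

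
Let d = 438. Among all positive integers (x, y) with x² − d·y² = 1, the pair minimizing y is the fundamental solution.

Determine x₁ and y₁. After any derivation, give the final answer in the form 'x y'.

[20; 1,12,1,40] for √438; ℓ=4 ⇒ convergent index 3
step 0: (20, 1)  from 20·(1,0) + (0,1)
step 1: (21, 1)  from 1·(20,1) + (1,0)
step 2: (272, 13)  from 12·(21,1) + (20,1)
step 3: (293, 14)  from 1·(272,13) + (21,1)
(x₁, y₁) = (293, 14);  293² − 438·14² = 1 ✓

293 14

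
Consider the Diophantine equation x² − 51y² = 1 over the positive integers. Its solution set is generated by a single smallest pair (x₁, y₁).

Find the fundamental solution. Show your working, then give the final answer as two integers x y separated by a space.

50 7

√51 → a₀=7, period (7,14); ℓ=2 even so k=1
a_0=7:  p_0=7·1+0=7,  q_0=7·0+1=1
a_1=7:  p_1=7·7+1=50,  q_1=7·1+0=7
fundamental: x₁=50, y₁=7  (since 2500 − 51·49 = 1)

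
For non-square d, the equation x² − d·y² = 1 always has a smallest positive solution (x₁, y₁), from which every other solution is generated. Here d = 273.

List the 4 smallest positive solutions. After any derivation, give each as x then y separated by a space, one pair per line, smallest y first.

√273 → a₀=16, period (1,1,10,1,1,32); ℓ=6 even so k=5
k=0  a_k=16  p_k/q_k = 16/1
…
k=2  a_k=1  p_k/q_k = 33/2
…
k=4  a_k=1  p_k/q_k = 380/23
k=5  a_k=1  p_k/q_k = 727/44
→ (727, 44).  Check: 727²=528529, 273·44²=528528, difference 1.
(x_2, y_2) = (727·727 + 273·44·44, 727·44 + 44·727) = (1057057, 63976)
(x_3, y_3) = (727·1057057 + 273·44·63976, 727·63976 + 44·1057057) = (1536960151, 93021060)
(x_4, y_4) = (727·1536960151 + 273·44·93021060, 727·93021060 + 44·1536960151) = (2234739002497, 135252557264)

727 44
1057057 63976
1536960151 93021060
2234739002497 135252557264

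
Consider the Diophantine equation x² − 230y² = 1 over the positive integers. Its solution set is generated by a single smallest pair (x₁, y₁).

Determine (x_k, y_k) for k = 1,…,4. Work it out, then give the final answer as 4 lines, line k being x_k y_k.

√230 → a₀=15, period (6,30); ℓ=2 even so k=1
k=0  a_k=15  p_k/q_k = 15/1
k=1  a_k=6  p_k/q_k = 91/6
fundamental: x₁=91, y₁=6  (since 8281 − 230·36 = 1)
(x_2, y_2) = (91·91 + 230·6·6, 91·6 + 6·91) = (16561, 1092)
(x_3, y_3) = (91·16561 + 230·6·1092, 91·1092 + 6·16561) = (3014011, 198738)
(x_4, y_4) = (91·3014011 + 230·6·198738, 91·198738 + 6·3014011) = (548533441, 36169224)

91 6
16561 1092
3014011 198738
548533441 36169224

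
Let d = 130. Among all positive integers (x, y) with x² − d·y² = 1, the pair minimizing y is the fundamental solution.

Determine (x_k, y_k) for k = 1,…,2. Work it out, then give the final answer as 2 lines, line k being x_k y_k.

6499 570
84474001 7408860

d=130: √d = [11; 2,2,22] (ℓ=3, odd), read p_5/q_5
i=0: a=11 ⇒ p=11, q=1
…
i=2: a=2 ⇒ p=57, q=5
…
i=4: a=2 ⇒ p=2611, q=229
i=5: a=2 ⇒ p=6499, q=570
(x₁, y₁) = (6499, 570);  6499² − 130·570² = 1 ✓
n=2: (6499,570)∘(6499,570) = (6499·6499+130·570·570, 6499·570+570·6499) = (84474001,7408860)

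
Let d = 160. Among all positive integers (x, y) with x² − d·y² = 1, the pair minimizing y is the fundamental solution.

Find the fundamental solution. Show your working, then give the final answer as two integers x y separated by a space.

721 57

[12; 1,1,1,5,1,1,1,24] for √160; ℓ=8 ⇒ convergent index 7
i=0: a=12 ⇒ p=12, q=1
i=1: a=1 ⇒ p=13, q=1
i=2: a=1 ⇒ p=25, q=2
i=3: a=1 ⇒ p=38, q=3
i=4: a=5 ⇒ p=215, q=17
i=5: a=1 ⇒ p=253, q=20
i=6: a=1 ⇒ p=468, q=37
i=7: a=1 ⇒ p=721, q=57
→ (721, 57).  Check: 721²=519841, 160·57²=519840, difference 1.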